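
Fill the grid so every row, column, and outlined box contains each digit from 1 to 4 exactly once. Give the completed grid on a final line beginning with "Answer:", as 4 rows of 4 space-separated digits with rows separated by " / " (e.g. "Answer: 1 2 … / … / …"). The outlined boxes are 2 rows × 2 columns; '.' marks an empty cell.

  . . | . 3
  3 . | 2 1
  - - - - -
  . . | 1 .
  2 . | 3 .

Step 1. [r3c1∈{4}] r3c1 has the single candidate 4. So r3c1=4.
Step 2. [r1c2∈{1,2,4}] across row 1, 2 lands solely at r1c2. So r1c2=2.
Step 3. [r2c2∈{4}] r2c2's peers cover all but 4 ⇒ r2c2=4.
Step 4. [r3c2∈{3}] nothing but 3 survives at r3c2. So r3c2=3.
Step 5. [r4c2∈{1}] r4c2 has the single candidate 1, so r4c2=1.
Step 6. [r4c4∈{4}] r4c4 is down to just 4 ⇒ r4c4=4.
Step 7. [r3c4∈{2}] r3c4 is down to just 2 ⇒ r3c4=2.
Step 8. [r1c3∈{4}] r1c3's peers cover all but 4 ⇒ r1c3=4.
Step 9. [r1c1∈{1}] r1c1's peers cover all but 1 ⇒ r1c1=1.

Answer: 1 2 4 3 / 3 4 2 1 / 4 3 1 2 / 2 1 3 4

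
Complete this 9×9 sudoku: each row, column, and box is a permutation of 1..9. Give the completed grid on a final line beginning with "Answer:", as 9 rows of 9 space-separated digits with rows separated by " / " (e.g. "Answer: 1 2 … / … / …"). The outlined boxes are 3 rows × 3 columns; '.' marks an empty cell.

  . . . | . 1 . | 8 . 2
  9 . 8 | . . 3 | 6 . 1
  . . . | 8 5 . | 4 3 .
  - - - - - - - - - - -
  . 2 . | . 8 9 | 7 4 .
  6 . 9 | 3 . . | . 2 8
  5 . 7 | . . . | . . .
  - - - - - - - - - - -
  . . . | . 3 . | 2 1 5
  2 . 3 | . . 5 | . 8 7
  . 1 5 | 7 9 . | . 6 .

Step 1. [r5c2∈{4}] nothing but 4 survives at r5c2. So r5c2=4.
Step 2. [r9c6∈{2,4,8}] across row 9, 2 lands solely at r9c6, so r9c6=2.
Step 3. [r7c2∈{6,7,8,9}] row 7 places 9 nowhere but r7c2. So r7c2=9.
Step 4. [r8c2∈{6}] only 6 remains possible at r8c2 ⇒ r8c2=6.
Step 5. [r6c5∈{2,4,6}] across col 5, 6 lands solely at r6c5 ⇒ r6c5=6.
Step 6. [r3c2∈{7}] r3c2's peers cover all but 7 ⇒ r3c2=7.
Step 7. [r7c3∈{4}] r7c3's peers cover all but 4, so r7c3=4.
Step 8. [r3c6∈{6}] only 6 remains possible at r3c6. So r3c6=6.
Step 9. [r8c4∈{1,4}] 1 has one home in row 8: r8c4 ⇒ r8c4=1.
Step 10. [r2c5∈{2,4,7}] 2 has one home in col 5: r2c5, so r2c5=2.
Step 11. [r6c8∈{9}] r6c8's peers cover all but 9. So r6c8=9.
Step 12. [r6c9∈{3}] r6c9 has the single candidate 3. So r6c9=3.
Step 13. [r1c1∈{3,4}] in col 1, 4 fits only at r1c1 ⇒ r1c1=4.
Step 14. [r1c6∈{7}] r1c6's peers cover all but 7. So r1c6=7.
Step 15. [r6c6∈{1,4}] 4 has one home in col 6: r6c6. So r6c6=4.
Step 16. [r4c3∈{1}] only 1 remains possible at r4c3. So r4c3=1.
Step 17. [r2c2∈{5}] only 5 remains possible at r2c2. So r2c2=5.
Step 18. [r5c7∈{1,5}] row 5 places 5 nowhere but r5c7, so r5c7=5.
Step 19. [r9c1∈{8}] r9c1 is down to just 8. So r9c1=8.
Step 20. [r4c1∈{3}] r4c1 has the single candidate 3, so r4c1=3.
Step 21. [r2c8∈{7}] only 7 remains possible at r2c8, so r2c8=7.
Step 22. [r7c4∈{6}] nothing but 6 survives at r7c4, so r7c4=6.
Step 23. [r6c4∈{2}] r6c4's peers cover all but 2, so r6c4=2.
Step 24. [r1c3∈{6}] nothing but 6 survives at r1c3, so r1c3=6.
Step 25. [r8c5∈{4}] only 4 remains possible at r8c5, so r8c5=4.
Step 26. [r1c8∈{5}] r1c8 has the single candidate 5. So r1c8=5.
Step 27. [r1c2∈{3}] r1c2 has the single candidate 3 ⇒ r1c2=3.
Step 28. [r4c9∈{6}] only 6 remains possible at r4c9 ⇒ r4c9=6.
Step 29. [r7c1∈{7}] r7c1 has the single candidate 7, so r7c1=7.
Step 30. [r6c7∈{1}] r6c7 is down to just 1 ⇒ r6c7=1.
Step 31. [r5c5∈{7}] r5c5's peers cover all but 7. So r5c5=7.
Step 32. [r9c7∈{3}] only 3 remains possible at r9c7, so r9c7=3.
Step 33. [r6c2∈{8}] nothing but 8 survives at r6c2 ⇒ r6c2=8.
Step 34. [r1c4∈{9}] r1c4 has the single candidate 9 ⇒ r1c4=9.
Step 35. [r3c1∈{1}] r3c1's peers cover all but 1. So r3c1=1.
Step 36. [r3c9∈{9}] r3c9 is down to just 9, so r3c9=9.
Step 37. [r5c6∈{1}] r5c6 has the single candidate 1 ⇒ r5c6=1.
Step 38. [r3c3∈{2}] r3c3's peers cover all but 2, so r3c3=2.
Step 39. [r2c4∈{4}] nothing but 4 survives at r2c4 ⇒ r2c4=4.
Step 40. [r8c7∈{9}] only 9 remains possible at r8c7 ⇒ r8c7=9.
Step 41. [r7c6∈{8}] r7c6 is down to just 8. So r7c6=8.
Step 42. [r4c4∈{5}] r4c4's peers cover all but 5 ⇒ r4c4=5.
Step 43. [r9c9∈{4}] r9c9's peers cover all but 4. So r9c9=4.

Answer: 4 3 6 9 1 7 8 5 2 / 9 5 8 4 2 3 6 7 1 / 1 7 2 8 5 6 4 3 9 / 3 2 1 5 8 9 7 4 6 / 6 4 9 3 7 1 5 2 8 / 5 8 7 2 6 4 1 9 3 / 7 9 4 6 3 8 2 1 5 / 2 6 3 1 4 5 9 8 7 / 8 1 5 7 9 2 3 6 4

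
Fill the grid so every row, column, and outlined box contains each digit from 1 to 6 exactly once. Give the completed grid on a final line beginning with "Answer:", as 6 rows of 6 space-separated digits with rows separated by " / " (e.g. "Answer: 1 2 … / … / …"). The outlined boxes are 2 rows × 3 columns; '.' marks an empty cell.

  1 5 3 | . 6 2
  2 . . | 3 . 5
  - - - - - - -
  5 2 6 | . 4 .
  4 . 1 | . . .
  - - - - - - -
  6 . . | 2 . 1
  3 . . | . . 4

Step 1. [r6c5∈{5}] r6c5 is down to just 5 ⇒ r6c5=5.
Step 2. [r4c6∈{3,6}] r4c6 is the only open cell in col 6 admitting 6, so r4c6=6.
Step 3. [r5c2∈{4}] only 4 remains possible at r5c2 ⇒ r5c2=4.
Step 4. [r4c2∈{3}] r4c2's peers cover all but 3 ⇒ r4c2=3.
Step 5. [r4c4∈{5}] r4c4's peers cover all but 5 ⇒ r4c4=5.
Step 6. [r1c4∈{4}] r1c4 has the single candidate 4. So r1c4=4.
Step 7. [r3c4∈{1}] nothing but 1 survives at r3c4. So r3c4=1.
Step 8. [r2c3∈{4}] r2c3 has the single candidate 4. So r2c3=4.
Step 9. [r6c3∈{2}] only 2 remains possible at r6c3. So r6c3=2.
Step 10. [r5c5∈{3}] nothing but 3 survives at r5c5 ⇒ r5c5=3.
Step 11. [r2c2∈{6}] r2c2 has the single candidate 6, so r2c2=6.
Step 12. [r6c4∈{6}] nothing but 6 survives at r6c4. So r6c4=6.
Step 13. [r3c6∈{3}] r3c6 is down to just 3 ⇒ r3c6=3.
Step 14. [r2c5∈{1}] only 1 remains possible at r2c5, so r2c5=1.
Step 15. [r4c5∈{2}] r4c5 is down to just 2 ⇒ r4c5=2.
Step 16. [r5c3∈{5}] r5c3's peers cover all but 5 ⇒ r5c3=5.
Step 17. [r6c2∈{1}] nothing but 1 survives at r6c2 ⇒ r6c2=1.

Answer: 1 5 3 4 6 2 / 2 6 4 3 1 5 / 5 2 6 1 4 3 / 4 3 1 5 2 6 / 6 4 5 2 3 1 / 3 1 2 6 5 4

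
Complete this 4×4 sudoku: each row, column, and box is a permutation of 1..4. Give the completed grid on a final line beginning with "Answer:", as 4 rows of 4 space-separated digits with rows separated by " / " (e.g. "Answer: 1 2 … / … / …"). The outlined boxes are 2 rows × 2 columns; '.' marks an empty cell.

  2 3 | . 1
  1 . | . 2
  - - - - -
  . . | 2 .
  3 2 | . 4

Step 1. [r2c2∈{4}] r2c2's peers cover all but 4 ⇒ r2c2=4.
Step 2. [r3c2∈{1}] r3c2 is down to just 1, so r3c2=1.
Step 3. [r1c3∈{4}] r1c3's peers cover all but 4, so r1c3=4.
Step 4. [r3c4∈{3}] r3c4's peers cover all but 3, so r3c4=3.
Step 5. [r4c3∈{1}] r4c3 is down to just 1. So r4c3=1.
Step 6. [r3c1∈{4}] nothing but 4 survives at r3c1. So r3c1=4.
Step 7. [r2c3∈{3}] r2c3 has the single candidate 3 ⇒ r2c3=3.

Answer: 2 3 4 1 / 1 4 3 2 / 4 1 2 3 / 3 2 1 4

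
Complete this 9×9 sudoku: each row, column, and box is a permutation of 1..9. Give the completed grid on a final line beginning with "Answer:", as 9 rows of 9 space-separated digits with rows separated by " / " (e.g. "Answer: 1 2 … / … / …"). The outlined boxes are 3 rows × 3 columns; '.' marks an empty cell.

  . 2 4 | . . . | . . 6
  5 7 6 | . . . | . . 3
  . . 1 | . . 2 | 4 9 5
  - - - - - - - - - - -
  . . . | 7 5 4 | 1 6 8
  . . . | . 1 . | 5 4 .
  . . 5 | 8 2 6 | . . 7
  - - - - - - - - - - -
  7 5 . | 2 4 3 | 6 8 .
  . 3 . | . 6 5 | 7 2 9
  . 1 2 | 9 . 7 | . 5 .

Step 1. [r4c2∈{9}] only 9 remains possible at r4c2. So r4c2=9.
Step 2. [r1c7∈{8}] r1c7 has the single candidate 8 ⇒ r1c7=8.
Step 3. [r4c3∈{3}] r4c3 is down to just 3. So r4c3=3.
Step 4. [r2c6∈{1,8,9}] col 6 places 8 nowhere but r2c6 ⇒ r2c6=8.
Step 5. [r1c6∈{1,9}] r1c6 is the only open cell in col 6 admitting 1 ⇒ r1c6=1.
Step 6. [r8c1∈{4,8}] across row 8, 4 lands solely at r8c1 ⇒ r8c1=4.
Step 7. [r1c1∈{3,9}] in col 1, 9 fits only at r1c1 ⇒ r1c1=9.
Step 8. [r3c1∈{3,8}] across col 1, 3 lands solely at r3c1, so r3c1=3.
Step 9. [r9c1∈{6,8}] r9c1 is the only open cell in row 9 admitting 6 ⇒ r9c1=6.
Step 10. [r5c1∈{2,8}] in col 1, 8 fits only at r5c1 ⇒ r5c1=8.
Step 11. [r1c5∈{3,7}] 3 has one home in col 5: r1c5, so r1c5=3.
Step 12. [r9c7∈{3}] r9c7 is down to just 3 ⇒ r9c7=3.
Step 13. [r8c4∈{1}] nothing but 1 survives at r8c4. So r8c4=1.
Step 14. [r5c4∈{3}] only 3 remains possible at r5c4, so r5c4=3.
Step 15. [r2c5∈{9}] r2c5's peers cover all but 9 ⇒ r2c5=9.
Step 16. [r6c8∈{3}] r6c8 is down to just 3 ⇒ r6c8=3.
Step 17. [r3c2∈{8}] r3c2's peers cover all but 8 ⇒ r3c2=8.
Step 18. [r1c8∈{7}] r1c8's peers cover all but 7, so r1c8=7.
Step 19. [r7c9∈{1}] r7c9's peers cover all but 1. So r7c9=1.
Step 20. [r8c3∈{8}] only 8 remains possible at r8c3, so r8c3=8.
Step 21. [r1c4∈{5}] nothing but 5 survives at r1c4, so r1c4=5.
Step 22. [r6c7∈{9}] r6c7 is down to just 9, so r6c7=9.
Step 23. [r3c4∈{6}] nothing but 6 survives at r3c4. So r3c4=6.
Step 24. [r2c7∈{2}] r2c7's peers cover all but 2, so r2c7=2.
Step 25. [r9c5∈{8}] r9c5 has the single candidate 8 ⇒ r9c5=8.
Step 26. [r3c5∈{7}] r3c5 is down to just 7 ⇒ r3c5=7.
Step 27. [r5c3∈{7}] only 7 remains possible at r5c3 ⇒ r5c3=7.
Step 28. [r5c9∈{2}] r5c9 is down to just 2 ⇒ r5c9=2.
Step 29. [r6c1∈{1}] nothing but 1 survives at r6c1. So r6c1=1.
Step 30. [r4c1∈{2}] r4c1 is down to just 2 ⇒ r4c1=2.
Step 31. [r9c9∈{4}] nothing but 4 survives at r9c9, so r9c9=4.
Step 32. [r5c6∈{9}] r5c6's peers cover all but 9. So r5c6=9.
Step 33. [r5c2∈{6}] r5c2's peers cover all but 6. So r5c2=6.
Step 34. [r7c3∈{9}] r7c3 has the single candidate 9. So r7c3=9.
Step 35. [r2c4∈{4}] only 4 remains possible at r2c4, so r2c4=4.
Step 36. [r2c8∈{1}] r2c8 has the single candidate 1, so r2c8=1.
Step 37. [r6c2∈{4}] only 4 remains possible at r6c2. So r6c2=4.

Answer: 9 2 4 5 3 1 8 7 6 / 5 7 6 4 9 8 2 1 3 / 3 8 1 6 7 2 4 9 5 / 2 9 3 7 5 4 1 6 8 / 8 6 7 3 1 9 5 4 2 / 1 4 5 8 2 6 9 3 7 / 7 5 9 2 4 3 6 8 1 / 4 3 8 1 6 5 7 2 9 / 6 1 2 9 8 7 3 5 4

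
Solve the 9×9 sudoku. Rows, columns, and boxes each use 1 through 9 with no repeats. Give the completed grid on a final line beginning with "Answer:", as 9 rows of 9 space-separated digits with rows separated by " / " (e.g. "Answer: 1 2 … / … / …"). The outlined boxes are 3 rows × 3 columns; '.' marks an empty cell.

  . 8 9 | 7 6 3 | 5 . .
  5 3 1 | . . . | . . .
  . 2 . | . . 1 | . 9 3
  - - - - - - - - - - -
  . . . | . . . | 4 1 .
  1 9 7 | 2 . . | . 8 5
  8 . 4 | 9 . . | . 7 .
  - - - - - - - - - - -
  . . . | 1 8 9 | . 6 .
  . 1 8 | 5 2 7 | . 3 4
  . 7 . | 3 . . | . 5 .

Step 1. [r4c4∈{6,8}] in col 4, 6 fits only at r4c4, so r4c4=6.
Step 2. [r9c5∈{4}] nothing but 4 survives at r9c5 ⇒ r9c5=4.
Step 3. [r4c2∈{5}] nothing but 5 survives at r4c2, so r4c2=5.
Step 4. [r5c7∈{3,6}] 6 has one home in row 5: r5c7. So r5c7=6.
Step 5. [r6c9∈{2}] r6c9 has the single candidate 2 ⇒ r6c9=2.
Step 6. [r9c7∈{1,2,8,9}] across col 7, 1 lands solely at r9c7 ⇒ r9c7=1.
Step 7. [r7c7∈{2,7}] box 9 places 2 nowhere but r7c7 ⇒ r7c7=2.
Step 8. [r8c1∈{6,9}] across row 8, 6 lands solely at r8c1 ⇒ r8c1=6.
Step 9. [r1c1∈{4}] r1c1's peers cover all but 4 ⇒ r1c1=4.
Step 10. [r2c6∈{2,4,8}] in col 6, 2 fits only at r2c6, so r2c6=2.
Step 11. [r5c5∈{3}] r5c5 is down to just 3. So r5c5=3.
Step 12. [r9c9∈{8,9}] r9c9 is the only open cell in row 9 admitting 8, so r9c9=8.
Step 13. [r9c3∈{2}] only 2 remains possible at r9c3 ⇒ r9c3=2.
Step 14. [r4c3∈{3}] r4c3 has the single candidate 3 ⇒ r4c3=3.
Step 15. [r3c4∈{4,8}] in row 3, 4 fits only at r3c4 ⇒ r3c4=4.
Step 16. [r3c7∈{7,8}] r3c7 is the only open cell in row 3 admitting 8. So r3c7=8.
Step 17. [r6c6∈{5}] r6c6 is down to just 5, so r6c6=5.
Step 18. [r2c9∈{6,7}] in row 2, 6 fits only at r2c9. So r2c9=6.
Step 19. [r3c3∈{6}] only 6 remains possible at r3c3, so r3c3=6.
Step 20. [r2c5∈{9}] r2c5's peers cover all but 9 ⇒ r2c5=9.
Step 21. [r7c9∈{7}] nothing but 7 survives at r7c9, so r7c9=7.
Step 22. [r4c1∈{2}] only 2 remains possible at r4c1. So r4c1=2.
Step 23. [r2c4∈{8}] r2c4 is down to just 8. So r2c4=8.
Step 24. [r6c5∈{1}] nothing but 1 survives at r6c5. So r6c5=1.
Step 25. [r6c7∈{3}] r6c7 is down to just 3 ⇒ r6c7=3.
Step 26. [r3c5∈{5}] only 5 remains possible at r3c5. So r3c5=5.
Step 27. [r5c6∈{4}] r5c6 has the single candidate 4, so r5c6=4.
Step 28. [r1c9∈{1}] r1c9 has the single candidate 1 ⇒ r1c9=1.
Step 29. [r7c3∈{5}] only 5 remains possible at r7c3. So r7c3=5.
Step 30. [r4c9∈{9}] only 9 remains possible at r4c9, so r4c9=9.
Step 31. [r9c1∈{9}] r9c1 is down to just 9, so r9c1=9.
Step 32. [r4c5∈{7}] nothing but 7 survives at r4c5, so r4c5=7.
Step 33. [r2c8∈{4}] r2c8's peers cover all but 4, so r2c8=4.
Step 34. [r4c6∈{8}] r4c6's peers cover all but 8, so r4c6=8.
Step 35. [r9c6∈{6}] r9c6 has the single candidate 6, so r9c6=6.
Step 36. [r7c1∈{3}] only 3 remains possible at r7c1 ⇒ r7c1=3.
Step 37. [r6c2∈{6}] r6c2's peers cover all but 6 ⇒ r6c2=6.
Step 38. [r7c2∈{4}] only 4 remains possible at r7c2 ⇒ r7c2=4.
Step 39. [r1c8∈{2}] r1c8 has the single candidate 2, so r1c8=2.
Step 40. [r3c1∈{7}] only 7 remains possible at r3c1, so r3c1=7.
Step 41. [r2c7∈{7}] nothing but 7 survives at r2c7, so r2c7=7.
Step 42. [r8c7∈{9}] only 9 remains possible at r8c7 ⇒ r8c7=9.

Answer: 4 8 9 7 6 3 5 2 1 / 5 3 1 8 9 2 7 4 6 / 7 2 6 4 5 1 8 9 3 / 2 5 3 6 7 8 4 1 9 / 1 9 7 2 3 4 6 8 5 / 8 6 4 9 1 5 3 7 2 / 3 4 5 1 8 9 2 6 7 / 6 1 8 5 2 7 9 3 4 / 9 7 2 3 4 6 1 5 8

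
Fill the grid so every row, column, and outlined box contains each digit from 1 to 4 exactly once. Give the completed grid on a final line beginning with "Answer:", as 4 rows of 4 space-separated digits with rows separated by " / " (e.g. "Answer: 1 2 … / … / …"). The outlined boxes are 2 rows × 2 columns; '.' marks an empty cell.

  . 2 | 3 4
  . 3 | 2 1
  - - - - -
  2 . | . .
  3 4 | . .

Step 1. [r3c2∈{1}] nothing but 1 survives at r3c2. So r3c2=1.
Step 2. [r4c3∈{1}] nothing but 1 survives at r4c3, so r4c3=1.
Step 3. [r2c1∈{4}] r2c1's peers cover all but 4 ⇒ r2c1=4.
Step 4. [r1c1∈{1}] r1c1's peers cover all but 1. So r1c1=1.
Step 5. [r4c4∈{2}] r4c4 has the single candidate 2 ⇒ r4c4=2.
Step 6. [r3c3∈{4}] r3c3 has the single candidate 4. So r3c3=4.
Step 7. [r3c4∈{3}] r3c4 has the single candidate 3, so r3c4=3.

Answer: 1 2 3 4 / 4 3 2 1 / 2 1 4 3 / 3 4 1 2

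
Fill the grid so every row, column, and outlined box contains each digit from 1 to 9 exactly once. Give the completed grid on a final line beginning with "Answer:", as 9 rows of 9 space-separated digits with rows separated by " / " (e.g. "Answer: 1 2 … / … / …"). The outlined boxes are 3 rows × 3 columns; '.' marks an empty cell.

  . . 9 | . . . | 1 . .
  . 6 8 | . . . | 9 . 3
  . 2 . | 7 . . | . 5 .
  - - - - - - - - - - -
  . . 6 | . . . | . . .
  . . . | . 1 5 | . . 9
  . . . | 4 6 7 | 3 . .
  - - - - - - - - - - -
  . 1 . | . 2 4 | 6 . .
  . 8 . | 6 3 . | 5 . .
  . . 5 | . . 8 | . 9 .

Step 1. [r5c8∈{2,4,6,7,8}] 6 has one home in row 5: r5c8. So r5c8=6.
Step 2. [r7c8∈{3,7,8}] r7c8 is the only open cell in col 8 admitting 3. So r7c8=3.
Step 3. [r7c3∈{7}] r7c3's peers cover all but 7 ⇒ r7c3=7.
Step 4. [r7c1∈{9}] r7c1 is down to just 9 ⇒ r7c1=9.
Step 5. [r4c4∈{2,3,8,9}] col 4 places 9 nowhere but r4c4. So r4c4=9.
Step 6. [r4c5∈{8}] only 8 remains possible at r4c5. So r4c5=8.
Step 7. [r1c4∈{2,3,5,8}] r1c4 is the only open cell in col 4 admitting 8, so r1c4=8.
Step 8. [r6c8∈{1,2,8}] in col 8, 8 fits only at r6c8. So r6c8=8.
Step 9. [r5c4∈{2,3}] in col 4, 3 fits only at r5c4 ⇒ r5c4=3.
Step 10. [r3c3∈{1,3,4}] 3 has one home in col 3: r3c3. So r3c3=3.
Step 11. [r4c6∈{2}] r4c6 has the single candidate 2, so r4c6=2.
Step 12. [r6c3∈{1,2}] in col 3, 1 fits only at r6c3. So r6c3=1.
Step 13. [r2c6∈{1}] r2c6 has the single candidate 1. So r2c6=1.
Step 14. [r5c1∈{2,4,7,8}] row 5 places 8 nowhere but r5c1, so r5c1=8.
Step 15. [r9c1∈{2,3,4,6}] 6 has one home in row 9: r9c1, so r9c1=6.
Step 16. [r4c1∈{3,4,5,7}] col 1 places 3 nowhere but r4c1 ⇒ r4c1=3.
Step 17. [r9c5∈{7}] r9c5 is down to just 7, so r9c5=7.
Step 18. [r2c4∈{2,5}] r2c4 is the only open cell in col 4 admitting 2, so r2c4=2.
Step 19. [r3c7∈{4,8}] r3c7 is the only open cell in col 7 admitting 8, so r3c7=8.
Step 20. [r3c5∈{4,9}] r3c5 is the only open cell in col 5 admitting 9 ⇒ r3c5=9.
Step 21. [r3c6∈{6}] r3c6's peers cover all but 6, so r3c6=6.
Step 22. [r3c9∈{4}] r3c9's peers cover all but 4 ⇒ r3c9=4.
Step 23. [r2c8∈{7}] r2c8 is down to just 7, so r2c8=7.
Step 24. [r1c1∈{4,5,7}] 7 has one home in col 1: r1c1, so r1c1=7.
Step 25. [r8c9∈{1,2,7}] r8c9 is the only open cell in row 8 admitting 7, so r8c9=7.
Step 26. [r8c8∈{1,2,4}] r8c8 is the only open cell in row 8 admitting 1, so r8c8=1.
Step 27. [r9c7∈{2,4}] box 9 places 4 nowhere but r9c7. So r9c7=4.
Step 28. [r5c7∈{2,7}] col 7 places 2 nowhere but r5c7 ⇒ r5c7=2.
Step 29. [r5c3∈{4}] nothing but 4 survives at r5c3. So r5c3=4.
Step 30. [r1c2∈{4,5}] in col 2, 4 fits only at r1c2. So r1c2=4.
Step 31. [r6c9∈{5}] only 5 remains possible at r6c9 ⇒ r6c9=5.
Step 32. [r8c1∈{2,4}] 4 has one home in row 8: r8c1, so r8c1=4.
Step 33. [r4c7∈{7}] nothing but 7 survives at r4c7, so r4c7=7.
Step 34. [r9c9∈{2}] only 2 remains possible at r9c9, so r9c9=2.
Step 35. [r2c5∈{4,5}] 4 has one home in row 2: r2c5, so r2c5=4.
Step 36. [r6c1∈{2}] nothing but 2 survives at r6c1. So r6c1=2.
Step 37. [r5c2∈{7}] only 7 remains possible at r5c2. So r5c2=7.
Step 38. [r4c8∈{4}] nothing but 4 survives at r4c8, so r4c8=4.
Step 39. [r1c9∈{6}] r1c9's peers cover all but 6, so r1c9=6.
Step 40. [r9c4∈{1}] r9c4 is down to just 1 ⇒ r9c4=1.
Step 41. [r9c2∈{3}] nothing but 3 survives at r9c2. So r9c2=3.
Step 42. [r7c9∈{8}] r7c9's peers cover all but 8, so r7c9=8.
Step 43. [r8c6∈{9}] r8c6's peers cover all but 9 ⇒ r8c6=9.
Step 44. [r6c2∈{9}] nothing but 9 survives at r6c2 ⇒ r6c2=9.
Step 45. [r3c1∈{1}] nothing but 1 survives at r3c1, so r3c1=1.
Step 46. [r2c1∈{5}] nothing but 5 survives at r2c1, so r2c1=5.
Step 47. [r4c2∈{5}] r4c2 is down to just 5 ⇒ r4c2=5.
Step 48. [r4c9∈{1}] r4c9 is down to just 1 ⇒ r4c9=1.
Step 49. [r7c4∈{5}] r7c4's peers cover all but 5, so r7c4=5.
Step 50. [r1c6∈{3}] r1c6 is down to just 3. So r1c6=3.
Step 51. [r1c5∈{5}] r1c5 has the single candidate 5, so r1c5=5.
Step 52. [r8c3∈{2}] r8c3 has the single candidate 2. So r8c3=2.
Step 53. [r1c8∈{2}] nothing but 2 survives at r1c8, so r1c8=2.

Answer: 7 4 9 8 5 3 1 2 6 / 5 6 8 2 4 1 9 7 3 / 1 2 3 7 9 6 8 5 4 / 3 5 6 9 8 2 7 4 1 / 8 7 4 3 1 5 2 6 9 / 2 9 1 4 6 7 3 8 5 / 9 1 7 5 2 4 6 3 8 / 4 8 2 6 3 9 5 1 7 / 6 3 5 1 7 8 4 9 2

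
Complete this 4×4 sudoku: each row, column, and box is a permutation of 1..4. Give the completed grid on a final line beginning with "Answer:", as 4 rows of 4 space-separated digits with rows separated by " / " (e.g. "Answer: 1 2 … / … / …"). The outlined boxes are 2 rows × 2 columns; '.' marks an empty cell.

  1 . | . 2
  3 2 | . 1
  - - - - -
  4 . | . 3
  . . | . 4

Step 1. [r3c3∈{1,2}] row 3 places 2 nowhere but r3c3. So r3c3=2.
Step 2. [r4c3∈{1}] r4c3 has the single candidate 1 ⇒ r4c3=1.
Step 3. [r1c2∈{4}] r1c2's peers cover all but 4 ⇒ r1c2=4.
Step 4. [r3c2∈{1}] r3c2 has the single candidate 1 ⇒ r3c2=1.
Step 5. [r4c1∈{2}] r4c1 has the single candidate 2 ⇒ r4c1=2.
Step 6. [r2c3∈{4}] only 4 remains possible at r2c3, so r2c3=4.
Step 7. [r1c3∈{3}] nothing but 3 survives at r1c3 ⇒ r1c3=3.
Step 8. [r4c2∈{3}] r4c2 is down to just 3 ⇒ r4c2=3.

Answer: 1 4 3 2 / 3 2 4 1 / 4 1 2 3 / 2 3 1 4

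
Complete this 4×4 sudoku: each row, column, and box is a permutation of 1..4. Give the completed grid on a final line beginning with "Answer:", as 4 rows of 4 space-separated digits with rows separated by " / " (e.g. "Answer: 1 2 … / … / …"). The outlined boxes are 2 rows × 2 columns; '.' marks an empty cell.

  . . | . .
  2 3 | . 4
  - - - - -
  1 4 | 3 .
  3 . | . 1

Step 1. [r3c4∈{2}] nothing but 2 survives at r3c4 ⇒ r3c4=2.
Step 2. [r1c3∈{1,2}] r1c3 is the only open cell in row 1 admitting 2. So r1c3=2.
Step 3. [r2c3∈{1}] r2c3's peers cover all but 1. So r2c3=1.
Step 4. [r1c1∈{4}] r1c1's peers cover all but 4. So r1c1=4.
Step 5. [r1c4∈{3}] nothing but 3 survives at r1c4. So r1c4=3.
Step 6. [r4c2∈{2}] r4c2 is down to just 2, so r4c2=2.
Step 7. [r1c2∈{1}] r1c2 has the single candidate 1, so r1c2=1.
Step 8. [r4c3∈{4}] r4c3 is down to just 4. So r4c3=4.

Answer: 4 1 2 3 / 2 3 1 4 / 1 4 3 2 / 3 2 4 1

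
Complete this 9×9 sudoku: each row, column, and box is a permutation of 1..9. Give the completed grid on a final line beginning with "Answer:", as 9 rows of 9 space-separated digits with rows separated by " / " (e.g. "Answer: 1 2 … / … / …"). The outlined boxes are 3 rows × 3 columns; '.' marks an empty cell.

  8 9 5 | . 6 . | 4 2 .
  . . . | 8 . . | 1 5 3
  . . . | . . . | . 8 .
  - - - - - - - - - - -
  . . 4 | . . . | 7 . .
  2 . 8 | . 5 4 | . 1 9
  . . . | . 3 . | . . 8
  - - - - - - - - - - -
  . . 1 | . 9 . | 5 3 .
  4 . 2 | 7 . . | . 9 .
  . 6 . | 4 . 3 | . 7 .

Step 1. [r6c6∈{1,2,6,7,9}] in box 5, 7 fits only at r6c6. So r6c6=7.
Step 2. [r4c8∈{6}] r4c8 has the single candidate 6, so r4c8=6.
Step 3. [r1c6∈{1}] nothing but 1 survives at r1c6, so r1c6=1.
Step 4. [r3c3∈{3,6,7}] r3c3 is the only open cell in col 3 admitting 3. So r3c3=3.
Step 5. [r2c3∈{6,7}] r2c3 is the only open cell in col 3 admitting 7, so r2c3=7.
Step 6. [r4c1∈{1,3,5,9}] col 1 places 3 nowhere but r4c1. So r4c1=3.
Step 7. [r8c6∈{5,6,8}] 5 has one home in box 8: r8c6. So r8c6=5.
Step 8. [r7c6∈{2,6,8}] 6 has one home in col 6: r7c6. So r7c6=6.
Step 9. [r7c4∈{2}] r7c4 has the single candidate 2, so r7c4=2.
Step 10. [r2c6∈{2,9}] r2c6 is the only open cell in row 2 admitting 9, so r2c6=9.
Step 11. [r3c6∈{2}] r3c6 is down to just 2 ⇒ r3c6=2.
Step 12. [r4c5∈{1,2,8}] 2 has one home in col 5: r4c5 ⇒ r4c5=2.
Step 13. [r6c3∈{6,9}] r6c3 is the only open cell in col 3 admitting 6, so r6c3=6.
Step 14. [r6c1∈{1,5,9}] 9 has one home in box 4: r6c1, so r6c1=9.
Step 15. [r2c5∈{4}] r2c5's peers cover all but 4, so r2c5=4.
Step 16. [r3c1∈{1,6}] across col 1, 1 lands solely at r3c1 ⇒ r3c1=1.
Step 17. [r9c9∈{1,2}] col 9 places 2 nowhere but r9c9, so r9c9=2.
Step 18. [r6c2∈{1,5}] r6c2 is the only open cell in row 6 admitting 5 ⇒ r6c2=5.
Step 19. [r8c9∈{1,6}] 1 has one home in col 9: r8c9, so r8c9=1.
Step 20. [r8c5∈{8}] r8c5 has the single candidate 8. So r8c5=8.
Step 21. [r3c9∈{6,7}] across col 9, 6 lands solely at r3c9 ⇒ r3c9=6.
Step 22. [r5c2∈{7}] r5c2's peers cover all but 7, so r5c2=7.
Step 23. [r4c4∈{1,9}] row 4 places 9 nowhere but r4c4 ⇒ r4c4=9.
Step 24. [r7c9∈{4}] only 4 remains possible at r7c9, so r7c9=4.
Step 25. [r3c7∈{9}] only 9 remains possible at r3c7, so r3c7=9.
Step 26. [r1c9∈{7}] nothing but 7 survives at r1c9. So r1c9=7.
Step 27. [r8c7∈{6}] r8c7 has the single candidate 6, so r8c7=6.
Step 28. [r2c2∈{2}] nothing but 2 survives at r2c2 ⇒ r2c2=2.
Step 29. [r3c5∈{7}] nothing but 7 survives at r3c5, so r3c5=7.
Step 30. [r9c3∈{9}] only 9 remains possible at r9c3 ⇒ r9c3=9.
Step 31. [r2c1∈{6}] nothing but 6 survives at r2c1, so r2c1=6.
Step 32. [r9c5∈{1}] nothing but 1 survives at r9c5 ⇒ r9c5=1.
Step 33. [r6c8∈{4}] r6c8 is down to just 4, so r6c8=4.
Step 34. [r7c2∈{8}] r7c2's peers cover all but 8. So r7c2=8.
Step 35. [r4c9∈{5}] r4c9's peers cover all but 5, so r4c9=5.
Step 36. [r6c7∈{2}] r6c7 is down to just 2 ⇒ r6c7=2.
Step 37. [r9c1∈{5}] nothing but 5 survives at r9c1, so r9c1=5.
Step 38. [r9c7∈{8}] r9c7 has the single candidate 8. So r9c7=8.
Step 39. [r4c6∈{8}] r4c6's peers cover all but 8. So r4c6=8.
Step 40. [r1c4∈{3}] r1c4's peers cover all but 3 ⇒ r1c4=3.
Step 41. [r8c2∈{3}] r8c2 is down to just 3, so r8c2=3.
Step 42. [r7c1∈{7}] nothing but 7 survives at r7c1, so r7c1=7.
Step 43. [r5c7∈{3}] only 3 remains possible at r5c7, so r5c7=3.
Step 44. [r6c4∈{1}] r6c4's peers cover all but 1 ⇒ r6c4=1.
Step 45. [r4c2∈{1}] r4c2 is down to just 1 ⇒ r4c2=1.
Step 46. [r3c4∈{5}] r3c4 is down to just 5 ⇒ r3c4=5.
Step 47. [r3c2∈{4}] r3c2 is down to just 4, so r3c2=4.
Step 48. [r5c4∈{6}] nothing but 6 survives at r5c4. So r5c4=6.

Answer: 8 9 5 3 6 1 4 2 7 / 6 2 7 8 4 9 1 5 3 / 1 4 3 5 7 2 9 8 6 / 3 1 4 9 2 8 7 6 5 / 2 7 8 6 5 4 3 1 9 / 9 5 6 1 3 7 2 4 8 / 7 8 1 2 9 6 5 3 4 / 4 3 2 7 8 5 6 9 1 / 5 6 9 4 1 3 8 7 2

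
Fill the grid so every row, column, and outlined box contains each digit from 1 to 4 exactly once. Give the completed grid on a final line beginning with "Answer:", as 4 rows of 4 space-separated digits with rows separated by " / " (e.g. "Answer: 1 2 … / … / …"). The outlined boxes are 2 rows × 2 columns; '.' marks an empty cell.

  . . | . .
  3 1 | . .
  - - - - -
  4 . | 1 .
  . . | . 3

Step 1. [r3c4∈{2}] r3c4 has the single candidate 2 ⇒ r3c4=2.
Step 2. [r2c4∈{4}] r2c4 has the single candidate 4. So r2c4=4.
Step 3. [r1c1∈{2}] only 2 remains possible at r1c1 ⇒ r1c1=2.
Step 4. [r4c3∈{4}] r4c3 is down to just 4 ⇒ r4c3=4.
Step 5. [r3c2∈{3}] r3c2's peers cover all but 3, so r3c2=3.
Step 6. [r1c4∈{1}] r1c4 is down to just 1, so r1c4=1.
Step 7. [r1c2∈{4}] r1c2's peers cover all but 4. So r1c2=4.
Step 8. [r4c1∈{1}] r4c1 is down to just 1 ⇒ r4c1=1.
Step 9. [r2c3∈{2}] r2c3's peers cover all but 2 ⇒ r2c3=2.
Step 10. [r1c3∈{3}] r1c3's peers cover all but 3 ⇒ r1c3=3.
Step 11. [r4c2∈{2}] only 2 remains possible at r4c2, so r4c2=2.

Answer: 2 4 3 1 / 3 1 2 4 / 4 3 1 2 / 1 2 4 3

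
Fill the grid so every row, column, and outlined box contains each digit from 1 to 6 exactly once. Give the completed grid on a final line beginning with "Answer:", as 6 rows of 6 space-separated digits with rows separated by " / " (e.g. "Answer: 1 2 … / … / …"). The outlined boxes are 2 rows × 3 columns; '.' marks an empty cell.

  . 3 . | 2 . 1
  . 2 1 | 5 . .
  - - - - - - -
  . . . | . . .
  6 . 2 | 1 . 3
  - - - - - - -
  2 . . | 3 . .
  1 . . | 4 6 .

Step 1. [r6c2∈{5}] nothing but 5 survives at r6c2. So r6c2=5.
Step 2. [r1c5∈{4}] r1c5 is down to just 4, so r1c5=4.
Step 3. [r3c6∈{2,4,5,6}] 4 has one home in col 6: r3c6, so r3c6=4.
Step 4. [r5c2∈{4,6}] in col 2, 6 fits only at r5c2 ⇒ r5c2=6.
Step 5. [r1c1∈{5}] r1c1's peers cover all but 5. So r1c1=5.
Step 6. [r3c3∈{3,5}] in col 3, 5 fits only at r3c3 ⇒ r3c3=5.
Step 7. [r5c5∈{1,5}] across row 5, 1 lands solely at r5c5, so r5c5=1.
Step 8. [r3c1∈{3}] r3c1's peers cover all but 3 ⇒ r3c1=3.
Step 9. [r3c5∈{2}] nothing but 2 survives at r3c5, so r3c5=2.
Step 10. [r6c3∈{3}] only 3 remains possible at r6c3. So r6c3=3.
Step 11. [r3c2∈{1}] only 1 remains possible at r3c2 ⇒ r3c2=1.
Step 12. [r2c1∈{4}] r2c1 is down to just 4, so r2c1=4.
Step 13. [r1c3∈{6}] r1c3 has the single candidate 6, so r1c3=6.
Step 14. [r5c3∈{4}] r5c3 is down to just 4. So r5c3=4.
Step 15. [r3c4∈{6}] nothing but 6 survives at r3c4 ⇒ r3c4=6.
Step 16. [r4c2∈{4}] nothing but 4 survives at r4c2 ⇒ r4c2=4.
Step 17. [r5c6∈{5}] r5c6 has the single candidate 5. So r5c6=5.
Step 18. [r6c6∈{2}] r6c6 is down to just 2, so r6c6=2.
Step 19. [r2c5∈{3}] only 3 remains possible at r2c5 ⇒ r2c5=3.
Step 20. [r4c5∈{5}] r4c5's peers cover all but 5, so r4c5=5.
Step 21. [r2c6∈{6}] r2c6 is down to just 6 ⇒ r2c6=6.

Answer: 5 3 6 2 4 1 / 4 2 1 5 3 6 / 3 1 5 6 2 4 / 6 4 2 1 5 3 / 2 6 4 3 1 5 / 1 5 3 4 6 2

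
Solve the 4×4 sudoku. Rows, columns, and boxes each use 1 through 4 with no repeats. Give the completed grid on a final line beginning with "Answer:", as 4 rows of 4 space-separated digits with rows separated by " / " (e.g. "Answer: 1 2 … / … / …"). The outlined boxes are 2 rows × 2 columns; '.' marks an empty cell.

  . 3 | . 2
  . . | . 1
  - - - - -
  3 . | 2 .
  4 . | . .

Step 1. [r2c2∈{2,4}] r2c2 is the only open cell in col 2 admitting 4 ⇒ r2c2=4.
Step 2. [r4c3∈{1,3}] in col 3, 1 fits only at r4c3. So r4c3=1.
Step 3. [r2c1∈{2}] r2c1 has the single candidate 2, so r2c1=2.
Step 4. [r3c4∈{4}] only 4 remains possible at r3c4. So r3c4=4.
Step 5. [r1c3∈{4}] r1c3's peers cover all but 4 ⇒ r1c3=4.
Step 6. [r3c2∈{1}] nothing but 1 survives at r3c2. So r3c2=1.
Step 7. [r4c4∈{3}] only 3 remains possible at r4c4, so r4c4=3.
Step 8. [r4c2∈{2}] r4c2 has the single candidate 2 ⇒ r4c2=2.
Step 9. [r1c1∈{1}] only 1 remains possible at r1c1, so r1c1=1.
Step 10. [r2c3∈{3}] r2c3's peers cover all but 3. So r2c3=3.

Answer: 1 3 4 2 / 2 4 3 1 / 3 1 2 4 / 4 2 1 3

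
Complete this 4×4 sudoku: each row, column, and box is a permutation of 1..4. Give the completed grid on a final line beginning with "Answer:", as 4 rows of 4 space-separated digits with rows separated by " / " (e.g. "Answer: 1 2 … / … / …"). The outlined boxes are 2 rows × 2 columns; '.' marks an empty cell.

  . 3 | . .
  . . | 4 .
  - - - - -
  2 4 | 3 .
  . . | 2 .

Step 1. [r2c1∈{1}] r2c1 has the single candidate 1 ⇒ r2c1=1.
Step 2. [r3c4∈{1}] only 1 remains possible at r3c4, so r3c4=1.
Step 3. [r2c4∈{2,3}] across row 2, 3 lands solely at r2c4 ⇒ r2c4=3.
Step 4. [r1c1∈{4}] only 4 remains possible at r1c1. So r1c1=4.
Step 5. [r4c2∈{1}] r4c2's peers cover all but 1. So r4c2=1.
Step 6. [r1c3∈{1}] r1c3's peers cover all but 1, so r1c3=1.
Step 7. [r1c4∈{2}] r1c4's peers cover all but 2, so r1c4=2.
Step 8. [r2c2∈{2}] r2c2 has the single candidate 2 ⇒ r2c2=2.
Step 9. [r4c1∈{3}] r4c1's peers cover all but 3, so r4c1=3.
Step 10. [r4c4∈{4}] r4c4 is down to just 4, so r4c4=4.

Answer: 4 3 1 2 / 1 2 4 3 / 2 4 3 1 / 3 1 2 4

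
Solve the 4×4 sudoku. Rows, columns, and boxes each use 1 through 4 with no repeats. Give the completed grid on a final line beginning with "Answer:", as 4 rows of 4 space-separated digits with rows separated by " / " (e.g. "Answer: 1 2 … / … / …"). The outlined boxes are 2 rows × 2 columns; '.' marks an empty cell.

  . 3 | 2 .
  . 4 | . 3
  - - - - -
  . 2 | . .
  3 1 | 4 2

Step 1. [r2c3∈{1}] only 1 remains possible at r2c3 ⇒ r2c3=1.
Step 2. [r3c1∈{4}] nothing but 4 survives at r3c1. So r3c1=4.
Step 3. [r1c4∈{4}] r1c4 has the single candidate 4. So r1c4=4.
Step 4. [r3c3∈{3}] only 3 remains possible at r3c3, so r3c3=3.
Step 5. [r3c4∈{1}] r3c4's peers cover all but 1. So r3c4=1.
Step 6. [r2c1∈{2}] r2c1 is down to just 2 ⇒ r2c1=2.
Step 7. [r1c1∈{1}] r1c1's peers cover all but 1. So r1c1=1.

Answer: 1 3 2 4 / 2 4 1 3 / 4 2 3 1 / 3 1 4 2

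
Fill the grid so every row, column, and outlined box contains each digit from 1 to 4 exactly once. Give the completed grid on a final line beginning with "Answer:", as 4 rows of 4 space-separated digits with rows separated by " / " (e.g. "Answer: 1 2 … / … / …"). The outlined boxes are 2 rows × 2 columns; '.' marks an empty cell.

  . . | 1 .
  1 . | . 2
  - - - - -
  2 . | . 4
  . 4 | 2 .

Step 1. [r2c2∈{3}] r2c2 is down to just 3. So r2c2=3.
Step 2. [r1c4∈{3}] r1c4 has the single candidate 3. So r1c4=3.
Step 3. [r4c1∈{3}] r4c1 has the single candidate 3 ⇒ r4c1=3.
Step 4. [r2c3∈{4}] r2c3 has the single candidate 4. So r2c3=4.
Step 5. [r4c4∈{1}] r4c4 is down to just 1. So r4c4=1.
Step 6. [r3c3∈{3}] r3c3 is down to just 3 ⇒ r3c3=3.
Step 7. [r1c2∈{2}] r1c2 is down to just 2 ⇒ r1c2=2.
Step 8. [r3c2∈{1}] r3c2 is down to just 1 ⇒ r3c2=1.
Step 9. [r1c1∈{4}] r1c1 has the single candidate 4 ⇒ r1c1=4.

Answer: 4 2 1 3 / 1 3 4 2 / 2 1 3 4 / 3 4 2 1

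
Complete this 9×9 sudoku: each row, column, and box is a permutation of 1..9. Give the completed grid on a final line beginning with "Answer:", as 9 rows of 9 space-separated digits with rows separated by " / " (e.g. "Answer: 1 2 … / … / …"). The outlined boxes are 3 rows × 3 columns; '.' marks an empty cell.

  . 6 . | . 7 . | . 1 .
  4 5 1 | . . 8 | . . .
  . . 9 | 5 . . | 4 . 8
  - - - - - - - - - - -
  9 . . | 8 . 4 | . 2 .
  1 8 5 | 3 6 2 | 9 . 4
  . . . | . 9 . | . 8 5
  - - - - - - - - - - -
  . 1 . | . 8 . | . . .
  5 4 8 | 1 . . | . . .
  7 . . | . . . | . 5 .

Step 1. [r5c8∈{7}] r5c8 is down to just 7 ⇒ r5c8=7.
Step 2. [r9c2∈{2,3,9}] in col 2, 9 fits only at r9c2. So r9c2=9.
Step 3. [r6c3∈{2,3,4,6,7}] in row 6, 4 fits only at r6c3 ⇒ r6c3=4.
Step 4. [r4c3∈{3,6,7}] in col 3, 7 fits only at r4c3 ⇒ r4c3=7.
Step 5. [r4c2∈{3}] only 3 remains possible at r4c2. So r4c2=3.
Step 6. [r6c7∈{1,3,6}] r6c7 is the only open cell in row 6 admitting 3. So r6c7=3.
Step 7. [r7c6∈{3,5,6,7,9}] across row 7, 5 lands solely at r7c6 ⇒ r7c6=5.
Step 8. [r9c5∈{2,3,4}] col 5 places 4 nowhere but r9c5. So r9c5=4.
Step 9. [r6c6∈{1,7}] across row 6, 1 lands solely at r6c6, so r6c6=1.
Step 10. [r8c6∈{3,6,7,9}] across col 6, 7 lands solely at r8c6, so r8c6=7.
Step 11. [r7c4∈{2,6,9}] box 8 places 9 nowhere but r7c4. So r7c4=9.
Step 12. [r9c7∈{1,2,6,8}] across row 9, 8 lands solely at r9c7 ⇒ r9c7=8.
Step 13. [r9c9∈{1,2,3,6}] r9c9 is the only open cell in row 9 admitting 1 ⇒ r9c9=1.
Step 14. [r4c9∈{6}] r4c9 is down to just 6 ⇒ r4c9=6.
Step 15. [r6c1∈{2,6}] across row 6, 6 lands solely at r6c1 ⇒ r6c1=6.
Step 16. [r1c6∈{3,9}] 9 has one home in col 6: r1c6 ⇒ r1c6=9.
Step 17. [r3c5∈{1,2,3}] r3c5 is the only open cell in row 3 admitting 1. So r3c5=1.
Step 18. [r1c1∈{2,3,8}] 8 has one home in row 1: r1c1 ⇒ r1c1=8.
Step 19. [r7c8∈{3,4,6}] r7c8 is the only open cell in row 7 admitting 4. So r7c8=4.
Step 20. [r3c2∈{2,7}] row 3 places 7 nowhere but r3c2, so r3c2=7.
Step 21. [r3c1∈{2,3}] in row 3, 2 fits only at r3c1 ⇒ r3c1=2.
Step 22. [r7c1∈{3}] r7c1 has the single candidate 3, so r7c1=3.
Step 23. [r9c6∈{3,6}] across row 9, 3 lands solely at r9c6. So r9c6=3.
Step 24. [r3c8∈{3,6}] r3c8 is the only open cell in row 3 admitting 3, so r3c8=3.
Step 25. [r1c9∈{2}] only 2 remains possible at r1c9 ⇒ r1c9=2.
Step 26. [r9c4∈{2,6}] in box 8, 6 fits only at r9c4 ⇒ r9c4=6.
Step 27. [r8c5∈{2}] r8c5 is down to just 2. So r8c5=2.
Step 28. [r7c7∈{2,6,7}] 2 has one home in col 7: r7c7, so r7c7=2.
Step 29. [r2c7∈{6,7}] in col 7, 7 fits only at r2c7, so r2c7=7.
Step 30. [r2c8∈{6,9}] r2c8 is the only open cell in row 2 admitting 6. So r2c8=6.
Step 31. [r8c9∈{3,9}] r8c9 is the only open cell in row 8 admitting 3, so r8c9=3.
Step 32. [r2c4∈{2}] r2c4's peers cover all but 2, so r2c4=2.
Step 33. [r9c3∈{2}] only 2 remains possible at r9c3. So r9c3=2.
Step 34. [r6c4∈{7}] r6c4 has the single candidate 7, so r6c4=7.
Step 35. [r1c7∈{5}] nothing but 5 survives at r1c7 ⇒ r1c7=5.
Step 36. [r8c8∈{9}] r8c8 is down to just 9 ⇒ r8c8=9.
Step 37. [r1c3∈{3}] nothing but 3 survives at r1c3, so r1c3=3.
Step 38. [r8c7∈{6}] r8c7 is down to just 6 ⇒ r8c7=6.
Step 39. [r7c9∈{7}] only 7 remains possible at r7c9, so r7c9=7.
Step 40. [r4c7∈{1}] only 1 remains possible at r4c7 ⇒ r4c7=1.
Step 41. [r4c5∈{5}] nothing but 5 survives at r4c5 ⇒ r4c5=5.
Step 42. [r1c4∈{4}] r1c4 is down to just 4 ⇒ r1c4=4.
Step 43. [r6c2∈{2}] r6c2 has the single candidate 2. So r6c2=2.
Step 44. [r2c9∈{9}] r2c9 has the single candidate 9, so r2c9=9.
Step 45. [r2c5∈{3}] r2c5 has the single candidate 3 ⇒ r2c5=3.
Step 46. [r3c6∈{6}] nothing but 6 survives at r3c6, so r3c6=6.
Step 47. [r7c3∈{6}] only 6 remains possible at r7c3, so r7c3=6.

Answer: 8 6 3 4 7 9 5 1 2 / 4 5 1 2 3 8 7 6 9 / 2 7 9 5 1 6 4 3 8 / 9 3 7 8 5 4 1 2 6 / 1 8 5 3 6 2 9 7 4 / 6 2 4 7 9 1 3 8 5 / 3 1 6 9 8 5 2 4 7 / 5 4 8 1 2 7 6 9 3 / 7 9 2 6 4 3 8 5 1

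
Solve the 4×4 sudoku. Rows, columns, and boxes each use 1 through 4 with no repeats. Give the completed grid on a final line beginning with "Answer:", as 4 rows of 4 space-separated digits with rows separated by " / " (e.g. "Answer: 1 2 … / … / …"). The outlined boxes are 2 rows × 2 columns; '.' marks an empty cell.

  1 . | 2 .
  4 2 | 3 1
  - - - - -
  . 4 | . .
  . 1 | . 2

Step 1. [r3c1∈{2,3}] 2 has one home in row 3: r3c1, so r3c1=2.
Step 2. [r3c3∈{1}] only 1 remains possible at r3c3. So r3c3=1.
Step 3. [r3c4∈{3}] r3c4 has the single candidate 3 ⇒ r3c4=3.
Step 4. [r1c4∈{4}] nothing but 4 survives at r1c4 ⇒ r1c4=4.
Step 5. [r1c2∈{3}] r1c2 is down to just 3. So r1c2=3.
Step 6. [r4c3∈{4}] only 4 remains possible at r4c3. So r4c3=4.
Step 7. [r4c1∈{3}] r4c1 is down to just 3 ⇒ r4c1=3.

Answer: 1 3 2 4 / 4 2 3 1 / 2 4 1 3 / 3 1 4 2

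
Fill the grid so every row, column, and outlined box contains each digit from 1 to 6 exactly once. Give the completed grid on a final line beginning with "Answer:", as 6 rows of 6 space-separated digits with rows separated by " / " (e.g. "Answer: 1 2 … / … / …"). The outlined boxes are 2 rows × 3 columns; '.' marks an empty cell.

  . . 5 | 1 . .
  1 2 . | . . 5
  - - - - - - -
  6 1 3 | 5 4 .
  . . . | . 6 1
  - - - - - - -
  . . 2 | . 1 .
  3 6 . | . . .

Step 1. [r1c1∈{4}] r1c1 has the single candidate 4, so r1c1=4.
Step 2. [r1c6∈{2,3,6}] row 1 places 6 nowhere but r1c6. So r1c6=6.
Step 3. [r2c4∈{3,4}] 4 has one home in row 2: r2c4 ⇒ r2c4=4.
Step 4. [r6c4∈{2}] r6c4's peers cover all but 2 ⇒ r6c4=2.
Step 5. [r6c6∈{4}] r6c6 has the single candidate 4. So r6c6=4.
Step 6. [r5c1∈{5}] r5c1 is down to just 5. So r5c1=5.
Step 7. [r1c5∈{2,3}] r1c5 is the only open cell in row 1 admitting 2 ⇒ r1c5=2.
Step 8. [r5c4∈{3,6}] across row 5, 6 lands solely at r5c4 ⇒ r5c4=6.
Step 9. [r4c3∈{4}] nothing but 4 survives at r4c3. So r4c3=4.
Step 10. [r5c2∈{4}] r5c2 has the single candidate 4, so r5c2=4.
Step 11. [r4c2∈{5}] only 5 remains possible at r4c2. So r4c2=5.
Step 12. [r5c6∈{3}] only 3 remains possible at r5c6 ⇒ r5c6=3.
Step 13. [r2c3∈{6}] r2c3's peers cover all but 6, so r2c3=6.
Step 14. [r6c3∈{1}] nothing but 1 survives at r6c3, so r6c3=1.
Step 15. [r4c1∈{2}] r4c1 is down to just 2. So r4c1=2.
Step 16. [r6c5∈{5}] only 5 remains possible at r6c5, so r6c5=5.
Step 17. [r1c2∈{3}] r1c2 is down to just 3. So r1c2=3.
Step 18. [r2c5∈{3}] nothing but 3 survives at r2c5. So r2c5=3.
Step 19. [r3c6∈{2}] r3c6 has the single candidate 2, so r3c6=2.
Step 20. [r4c4∈{3}] r4c4 has the single candidate 3 ⇒ r4c4=3.

Answer: 4 3 5 1 2 6 / 1 2 6 4 3 5 / 6 1 3 5 4 2 / 2 5 4 3 6 1 / 5 4 2 6 1 3 / 3 6 1 2 5 4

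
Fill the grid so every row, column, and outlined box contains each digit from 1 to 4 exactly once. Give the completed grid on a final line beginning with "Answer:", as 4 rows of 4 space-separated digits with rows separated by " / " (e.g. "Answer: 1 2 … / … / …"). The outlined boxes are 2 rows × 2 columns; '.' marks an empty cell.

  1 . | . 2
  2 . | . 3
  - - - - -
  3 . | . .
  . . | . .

Step 1. [r2c2∈{4}] only 4 remains possible at r2c2 ⇒ r2c2=4.
Step 2. [r4c3∈{1,2,3,4}] r4c3 is the only open cell in row 4 admitting 3. So r4c3=3.
Step 3. [r3c3∈{1,2,4}] across col 3, 2 lands solely at r3c3, so r3c3=2.
Step 4. [r3c4∈{1,4}] r3c4 is the only open cell in row 3 admitting 4. So r3c4=4.
Step 5. [r4c2∈{1,2}] row 4 places 2 nowhere but r4c2 ⇒ r4c2=2.
Step 6. [r1c2∈{3}] only 3 remains possible at r1c2 ⇒ r1c2=3.
Step 7. [r3c2∈{1}] r3c2's peers cover all but 1 ⇒ r3c2=1.
Step 8. [r4c4∈{1}] only 1 remains possible at r4c4, so r4c4=1.
Step 9. [r1c3∈{4}] r1c3's peers cover all but 4. So r1c3=4.
Step 10. [r4c1∈{4}] r4c1 is down to just 4. So r4c1=4.
Step 11. [r2c3∈{1}] r2c3's peers cover all but 1, so r2c3=1.

Answer: 1 3 4 2 / 2 4 1 3 / 3 1 2 4 / 4 2 3 1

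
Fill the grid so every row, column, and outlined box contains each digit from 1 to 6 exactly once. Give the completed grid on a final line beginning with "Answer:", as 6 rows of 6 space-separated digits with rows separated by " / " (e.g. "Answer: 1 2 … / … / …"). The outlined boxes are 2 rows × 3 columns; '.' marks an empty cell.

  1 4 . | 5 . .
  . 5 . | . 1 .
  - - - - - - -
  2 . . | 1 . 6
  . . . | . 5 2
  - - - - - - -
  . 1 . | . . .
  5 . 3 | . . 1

Step 1. [r6c2∈{2,6}] col 2 places 2 nowhere but r6c2. So r6c2=2.
Step 2. [r1c6∈{3}] r1c6 is down to just 3, so r1c6=3.
Step 3. [r4c2∈{3,6}] 6 has one home in col 2: r4c2. So r4c2=6.
Step 4. [r3c2∈{3}] only 3 remains possible at r3c2, so r3c2=3.
Step 5. [r3c5∈{4}] r3c5 is down to just 4. So r3c5=4.
Step 6. [r6c5∈{6}] only 6 remains possible at r6c5, so r6c5=6.
Step 7. [r2c4∈{2,4,6}] 6 has one home in col 4: r2c4 ⇒ r2c4=6.
Step 8. [r5c4∈{2,3,4}] 2 has one home in col 4: r5c4 ⇒ r5c4=2.
Step 9. [r4c1∈{4}] r4c1 is down to just 4, so r4c1=4.
Step 10. [r5c3∈{4,6}] 4 has one home in col 3: r5c3. So r5c3=4.
Step 11. [r2c3∈{2}] r2c3's peers cover all but 2. So r2c3=2.
Step 12. [r5c5∈{3}] r5c5 is down to just 3 ⇒ r5c5=3.
Step 13. [r1c5∈{2}] nothing but 2 survives at r1c5 ⇒ r1c5=2.
Step 14. [r6c4∈{4}] nothing but 4 survives at r6c4. So r6c4=4.
Step 15. [r4c4∈{3}] r4c4 has the single candidate 3, so r4c4=3.
Step 16. [r5c6∈{5}] only 5 remains possible at r5c6. So r5c6=5.
Step 17. [r2c1∈{3}] r2c1 has the single candidate 3 ⇒ r2c1=3.
Step 18. [r1c3∈{6}] r1c3 is down to just 6. So r1c3=6.
Step 19. [r3c3∈{5}] nothing but 5 survives at r3c3, so r3c3=5.
Step 20. [r5c1∈{6}] r5c1 is down to just 6, so r5c1=6.
Step 21. [r4c3∈{1}] r4c3 is down to just 1. So r4c3=1.
Step 22. [r2c6∈{4}] r2c6 is down to just 4 ⇒ r2c6=4.

Answer: 1 4 6 5 2 3 / 3 5 2 6 1 4 / 2 3 5 1 4 6 / 4 6 1 3 5 2 / 6 1 4 2 3 5 / 5 2 3 4 6 1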